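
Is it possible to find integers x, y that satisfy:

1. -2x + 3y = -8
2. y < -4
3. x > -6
Yes

Take x = -5, y = -6. Substituting into each constraint:
  (1) -2(-5) + 3(-6) = -8 ✓
  (2) -6 < -4 ✓
  (3) -5 > -6 ✓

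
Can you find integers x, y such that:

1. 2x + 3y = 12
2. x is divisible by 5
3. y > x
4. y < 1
No

A contradictory subset is {2x + 3y = 12, y > x, y < 1}. No integer assignment can satisfy these jointly:

  - 2x + 3y = 12: is a linear equation tying the variables together
  - y > x: bounds one variable relative to another variable
  - y < 1: bounds one variable relative to a constant

Propagating the comparison: x < y and y ≤ 0 give x ≤ -1. Range argument: with x ∈ [−∞, -1], y ∈ [−∞, 0], the left side of the equation is at most -2, but the right side is 12 > -2. No integer solution exists.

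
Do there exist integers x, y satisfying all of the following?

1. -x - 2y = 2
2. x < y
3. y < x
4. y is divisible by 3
No

A contradictory subset is {x < y, y < x}. No integer assignment can satisfy these jointly:

  - x < y: bounds one variable relative to another variable
  - y < x: bounds one variable relative to another variable

Direct contradiction: y > x and x > y cannot both hold.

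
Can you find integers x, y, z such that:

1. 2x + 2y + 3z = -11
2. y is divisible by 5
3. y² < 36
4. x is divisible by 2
Yes

Take x = 2, y = 0, z = -5. Substituting into each constraint:
  (1) 2(2) + 2(0) + 3(-5) = -11 ✓
  (2) 0 = 5 × 0, remainder 0 ✓
  (3) y² = (0)² = 0, and 0 < 36 ✓
  (4) 2 = 2 × 1, remainder 0 ✓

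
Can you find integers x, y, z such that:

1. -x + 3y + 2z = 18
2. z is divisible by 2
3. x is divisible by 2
Yes

Take x = 0, y = 6, z = 0. Substituting into each constraint:
  (1) 0 + 3(6) + 2(0) = 18 ✓
  (2) 0 = 2 × 0, remainder 0 ✓
  (3) 0 = 2 × 0, remainder 0 ✓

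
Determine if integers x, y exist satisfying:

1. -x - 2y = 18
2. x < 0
Yes

Take x = -18, y = 0. Substituting into each constraint:
  (1) 18 - 2(0) = 18 ✓
  (2) -18 < 0 ✓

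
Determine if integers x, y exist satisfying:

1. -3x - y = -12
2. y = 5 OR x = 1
Yes

Take x = 1, y = 9. Substituting into each constraint:
  (1) -3(1) + (-9) = -12 ✓
  (2) x = 1, target 1 ✓ (second branch holds)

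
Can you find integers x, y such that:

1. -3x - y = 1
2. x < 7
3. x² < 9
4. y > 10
No

A contradictory subset is {-3x - y = 1, x² < 9, y > 10}. No integer assignment can satisfy these jointly:

  - -3x - y = 1: is a linear equation tying the variables together
  - x² < 9: restricts x to |x| ≤ 2
  - y > 10: bounds one variable relative to a constant

Range argument: with x ∈ [-2, 2], y ∈ [11, ∞], the left side of the equation is at most -5, but the right side is 1 > -5. No integer solution exists.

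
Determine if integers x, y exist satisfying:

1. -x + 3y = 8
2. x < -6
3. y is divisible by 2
Yes

Take x = -8, y = 0. Substituting into each constraint:
  (1) 8 + 3(0) = 8 ✓
  (2) -8 < -6 ✓
  (3) 0 = 2 × 0, remainder 0 ✓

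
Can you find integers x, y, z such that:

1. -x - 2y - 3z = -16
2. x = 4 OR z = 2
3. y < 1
Yes

Take x = 10, y = 0, z = 2. Substituting into each constraint:
  (1) (-10) - 2(0) - 3(2) = -16 ✓
  (2) z = 2, target 2 ✓ (second branch holds)
  (3) 0 < 1 ✓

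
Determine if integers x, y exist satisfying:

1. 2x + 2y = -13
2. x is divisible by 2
No

Even the single constraint (2x + 2y = -13) is infeasible over the integers.

  - 2x + 2y = -13: every term on the left is divisible by 2, so the LHS ≡ 0 (mod 2), but the RHS -13 is not — no integer solution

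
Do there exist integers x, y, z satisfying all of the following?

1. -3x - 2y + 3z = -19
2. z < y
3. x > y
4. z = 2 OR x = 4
Yes

Take x = 4, y = 2, z = -1. Substituting into each constraint:
  (1) -3(4) - 2(2) + 3(-1) = -19 ✓
  (2) -1 < 2 ✓
  (3) 4 > 2 ✓
  (4) x = 4, target 4 ✓ (second branch holds)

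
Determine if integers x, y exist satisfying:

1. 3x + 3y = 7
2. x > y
No

Even the single constraint (3x + 3y = 7) is infeasible over the integers.

  - 3x + 3y = 7: every term on the left is divisible by 3, so the LHS ≡ 0 (mod 3), but the RHS 7 is not — no integer solution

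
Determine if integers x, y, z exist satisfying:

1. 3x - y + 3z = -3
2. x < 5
Yes

Take x = -1, y = 0, z = 0. Substituting into each constraint:
  (1) 3(-1) + 0 + 3(0) = -3 ✓
  (2) -1 < 5 ✓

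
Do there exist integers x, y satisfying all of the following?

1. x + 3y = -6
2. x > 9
Yes

Take x = 12, y = -6. Substituting into each constraint:
  (1) 12 + 3(-6) = -6 ✓
  (2) 12 > 9 ✓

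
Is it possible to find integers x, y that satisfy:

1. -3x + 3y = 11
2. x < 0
No

Even the single constraint (-3x + 3y = 11) is infeasible over the integers.

  - -3x + 3y = 11: every term on the left is divisible by 3, so the LHS ≡ 0 (mod 3), but the RHS 11 is not — no integer solution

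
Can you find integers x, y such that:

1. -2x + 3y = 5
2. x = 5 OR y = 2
Yes

Take x = 5, y = 5. Substituting into each constraint:
  (1) -2(5) + 3(5) = 5 ✓
  (2) x = 5, target 5 ✓ (first branch holds)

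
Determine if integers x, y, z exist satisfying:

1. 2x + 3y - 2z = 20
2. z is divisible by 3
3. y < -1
Yes

Take x = 13, y = -2, z = 0. Substituting into each constraint:
  (1) 2(13) + 3(-2) - 2(0) = 20 ✓
  (2) 0 = 3 × 0, remainder 0 ✓
  (3) -2 < -1 ✓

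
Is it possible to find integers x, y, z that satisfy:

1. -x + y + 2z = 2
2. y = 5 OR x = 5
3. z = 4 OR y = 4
Yes

Take x = 5, y = -1, z = 4. Substituting into each constraint:
  (1) (-5) + (-1) + 2(4) = 2 ✓
  (2) x = 5, target 5 ✓ (second branch holds)
  (3) z = 4, target 4 ✓ (first branch holds)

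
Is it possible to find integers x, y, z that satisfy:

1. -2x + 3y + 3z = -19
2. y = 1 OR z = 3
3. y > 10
Yes

Take x = 32, y = 12, z = 3. Substituting into each constraint:
  (1) -2(32) + 3(12) + 3(3) = -19 ✓
  (2) z = 3, target 3 ✓ (second branch holds)
  (3) 12 > 10 ✓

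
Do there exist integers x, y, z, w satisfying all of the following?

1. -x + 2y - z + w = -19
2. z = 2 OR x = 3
Yes

Take x = 3, y = 0, z = 0, w = -16. Substituting into each constraint:
  (1) (-3) + 2(0) + 0 + (-16) = -19 ✓
  (2) x = 3, target 3 ✓ (second branch holds)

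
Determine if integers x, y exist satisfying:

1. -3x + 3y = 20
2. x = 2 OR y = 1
No

Even the single constraint (-3x + 3y = 20) is infeasible over the integers.

  - -3x + 3y = 20: every term on the left is divisible by 3, so the LHS ≡ 0 (mod 3), but the RHS 20 is not — no integer solution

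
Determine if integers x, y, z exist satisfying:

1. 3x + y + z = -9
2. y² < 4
Yes

Take x = -3, y = 0, z = 0. Substituting into each constraint:
  (1) 3(-3) + 0 + 0 = -9 ✓
  (2) y² = (0)² = 0, and 0 < 4 ✓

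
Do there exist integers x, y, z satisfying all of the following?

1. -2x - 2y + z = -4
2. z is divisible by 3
Yes

Take x = 0, y = 2, z = 0. Substituting into each constraint:
  (1) -2(0) - 2(2) + 0 = -4 ✓
  (2) 0 = 3 × 0, remainder 0 ✓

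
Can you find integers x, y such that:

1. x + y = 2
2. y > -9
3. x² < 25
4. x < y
Yes

Take x = 0, y = 2. Substituting into each constraint:
  (1) 0 + 2 = 2 ✓
  (2) 2 > -9 ✓
  (3) x² = (0)² = 0, and 0 < 25 ✓
  (4) 0 < 2 ✓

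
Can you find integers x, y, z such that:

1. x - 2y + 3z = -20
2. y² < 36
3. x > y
Yes

Take x = 1, y = 0, z = -7. Substituting into each constraint:
  (1) 1 - 2(0) + 3(-7) = -20 ✓
  (2) y² = (0)² = 0, and 0 < 36 ✓
  (3) 1 > 0 ✓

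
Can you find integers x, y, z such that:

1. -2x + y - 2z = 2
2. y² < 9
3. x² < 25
Yes

Take x = 0, y = 2, z = 0. Substituting into each constraint:
  (1) -2(0) + 2 - 2(0) = 2 ✓
  (2) y² = (2)² = 4, and 4 < 9 ✓
  (3) x² = (0)² = 0, and 0 < 25 ✓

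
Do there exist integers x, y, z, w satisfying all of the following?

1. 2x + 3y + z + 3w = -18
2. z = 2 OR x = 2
Yes

Take x = 2, y = -7, z = -1, w = 0. Substituting into each constraint:
  (1) 2(2) + 3(-7) + (-1) + 3(0) = -18 ✓
  (2) x = 2, target 2 ✓ (second branch holds)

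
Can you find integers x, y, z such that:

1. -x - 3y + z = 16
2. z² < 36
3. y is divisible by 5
Yes

Take x = -14, y = 0, z = 2. Substituting into each constraint:
  (1) 14 - 3(0) + 2 = 16 ✓
  (2) z² = (2)² = 4, and 4 < 36 ✓
  (3) 0 = 5 × 0, remainder 0 ✓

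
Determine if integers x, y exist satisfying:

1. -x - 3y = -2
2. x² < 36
Yes

Take x = 2, y = 0. Substituting into each constraint:
  (1) (-2) - 3(0) = -2 ✓
  (2) x² = (2)² = 4, and 4 < 36 ✓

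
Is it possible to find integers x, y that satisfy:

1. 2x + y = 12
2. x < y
Yes

Take x = 3, y = 6. Substituting into each constraint:
  (1) 2(3) + 6 = 12 ✓
  (2) 3 < 6 ✓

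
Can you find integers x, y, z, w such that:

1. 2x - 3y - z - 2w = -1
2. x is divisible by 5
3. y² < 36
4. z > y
Yes

Take x = 0, y = 0, z = 1, w = 0. Substituting into each constraint:
  (1) 2(0) - 3(0) + (-1) - 2(0) = -1 ✓
  (2) 0 = 5 × 0, remainder 0 ✓
  (3) y² = (0)² = 0, and 0 < 36 ✓
  (4) 1 > 0 ✓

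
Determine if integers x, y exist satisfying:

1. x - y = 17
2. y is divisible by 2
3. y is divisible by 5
Yes

Take x = 17, y = 0. Substituting into each constraint:
  (1) 17 + 0 = 17 ✓
  (2) 0 = 2 × 0, remainder 0 ✓
  (3) 0 = 5 × 0, remainder 0 ✓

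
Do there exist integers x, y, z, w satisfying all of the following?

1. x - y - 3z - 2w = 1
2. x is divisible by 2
Yes

Take x = 0, y = 1, z = 0, w = -1. Substituting into each constraint:
  (1) 0 + (-1) - 3(0) - 2(-1) = 1 ✓
  (2) 0 = 2 × 0, remainder 0 ✓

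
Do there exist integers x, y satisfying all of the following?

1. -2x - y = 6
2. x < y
Yes

Take x = -3, y = 0. Substituting into each constraint:
  (1) -2(-3) + 0 = 6 ✓
  (2) -3 < 0 ✓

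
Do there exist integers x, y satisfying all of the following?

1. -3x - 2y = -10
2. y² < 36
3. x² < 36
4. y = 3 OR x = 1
No

A contradictory subset is {-3x - 2y = -10, y = 3 OR x = 1}. No integer assignment can satisfy these jointly:

  - -3x - 2y = -10: is a linear equation tying the variables together
  - y = 3 OR x = 1: forces a choice: either y = 3 or x = 1

Split on the disjunction (y = 3 OR x = 1):
  • If y = 3: with y = 3, every remaining term of the linear equation is divisible by 3, so the left side is ≡ 0 (mod 3); but the right side -4 ≡ 2 (mod 3). No integers can satisfy it.
  • If x = 1: with x = 1, every remaining term of the linear equation is divisible by 2, so the left side is ≡ 0 (mod 2); but the right side -7 ≡ 1 (mod 2). No integers can satisfy it.
Both branches are infeasible, so the system has no integer solution.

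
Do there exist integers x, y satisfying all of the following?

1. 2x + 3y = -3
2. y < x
Yes

Take x = 0, y = -1. Substituting into each constraint:
  (1) 2(0) + 3(-1) = -3 ✓
  (2) -1 < 0 ✓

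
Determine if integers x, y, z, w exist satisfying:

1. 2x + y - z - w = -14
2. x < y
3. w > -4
Yes

Take x = 0, y = 1, z = 15, w = 0. Substituting into each constraint:
  (1) 2(0) + 1 + (-15) + 0 = -14 ✓
  (2) 0 < 1 ✓
  (3) 0 > -4 ✓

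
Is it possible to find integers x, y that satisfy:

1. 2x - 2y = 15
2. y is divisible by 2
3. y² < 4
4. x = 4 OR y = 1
No

Even the single constraint (2x - 2y = 15) is infeasible over the integers.

  - 2x - 2y = 15: every term on the left is divisible by 2, so the LHS ≡ 0 (mod 2), but the RHS 15 is not — no integer solution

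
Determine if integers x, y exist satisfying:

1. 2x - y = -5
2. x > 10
Yes

Take x = 11, y = 27. Substituting into each constraint:
  (1) 2(11) + (-27) = -5 ✓
  (2) 11 > 10 ✓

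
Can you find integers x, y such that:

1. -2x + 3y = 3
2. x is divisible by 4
Yes

Take x = 0, y = 1. Substituting into each constraint:
  (1) -2(0) + 3(1) = 3 ✓
  (2) 0 = 4 × 0, remainder 0 ✓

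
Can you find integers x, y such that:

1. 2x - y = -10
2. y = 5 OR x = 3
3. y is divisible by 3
No

The full constraint system is jointly infeasible over the integers. Each constraint and what it forces:

  - 2x - y = -10: is a linear equation tying the variables together
  - y = 5 OR x = 3: forces a choice: either y = 5 or x = 3
  - y is divisible by 3: restricts y to multiples of 3

Split on the disjunction (y = 5 OR x = 3):
  • If y = 5: this contradicts the divisibility constraint — 5 is not a multiple of 3.
  • If x = 3: with x = 3, writing y = 3y', every remaining term of the linear equation is divisible by 3, so the left side is ≡ 0 (mod 3); but the right side -16 ≡ 2 (mod 3). No integers can satisfy it.
Both branches are infeasible, so the system has no integer solution.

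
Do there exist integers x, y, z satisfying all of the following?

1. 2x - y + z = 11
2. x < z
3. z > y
Yes

Take x = 0, y = -10, z = 1. Substituting into each constraint:
  (1) 2(0) + 10 + 1 = 11 ✓
  (2) 0 < 1 ✓
  (3) 1 > -10 ✓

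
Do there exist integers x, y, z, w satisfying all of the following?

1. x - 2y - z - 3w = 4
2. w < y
Yes

Take x = 0, y = 1, z = -6, w = 0. Substituting into each constraint:
  (1) 0 - 2(1) + 6 - 3(0) = 4 ✓
  (2) 0 < 1 ✓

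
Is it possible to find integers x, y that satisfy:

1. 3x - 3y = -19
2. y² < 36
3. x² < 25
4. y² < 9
No

Even the single constraint (3x - 3y = -19) is infeasible over the integers.

  - 3x - 3y = -19: every term on the left is divisible by 3, so the LHS ≡ 0 (mod 3), but the RHS -19 is not — no integer solution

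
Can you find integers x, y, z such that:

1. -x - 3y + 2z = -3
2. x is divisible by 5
Yes

Take x = 0, y = 1, z = 0. Substituting into each constraint:
  (1) 0 - 3(1) + 2(0) = -3 ✓
  (2) 0 = 5 × 0, remainder 0 ✓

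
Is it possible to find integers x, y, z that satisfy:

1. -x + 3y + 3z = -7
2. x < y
Yes

Take x = 1, y = 2, z = -4. Substituting into each constraint:
  (1) (-1) + 3(2) + 3(-4) = -7 ✓
  (2) 1 < 2 ✓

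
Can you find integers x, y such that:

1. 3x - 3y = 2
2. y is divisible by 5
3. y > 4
No

Even the single constraint (3x - 3y = 2) is infeasible over the integers.

  - 3x - 3y = 2: every term on the left is divisible by 3, so the LHS ≡ 0 (mod 3), but the RHS 2 is not — no integer solution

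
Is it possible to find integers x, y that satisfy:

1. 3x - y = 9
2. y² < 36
Yes

Take x = 3, y = 0. Substituting into each constraint:
  (1) 3(3) + 0 = 9 ✓
  (2) y² = (0)² = 0, and 0 < 36 ✓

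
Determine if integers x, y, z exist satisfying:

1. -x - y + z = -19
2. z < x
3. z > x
No

A contradictory subset is {z < x, z > x}. No integer assignment can satisfy these jointly:

  - z < x: bounds one variable relative to another variable
  - z > x: bounds one variable relative to another variable

Direct contradiction: x > z and z > x cannot both hold.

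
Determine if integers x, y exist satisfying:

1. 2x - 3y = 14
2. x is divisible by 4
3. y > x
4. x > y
No

A contradictory subset is {y > x, x > y}. No integer assignment can satisfy these jointly:

  - y > x: bounds one variable relative to another variable
  - x > y: bounds one variable relative to another variable

Direct contradiction: y > x and x > y cannot both hold.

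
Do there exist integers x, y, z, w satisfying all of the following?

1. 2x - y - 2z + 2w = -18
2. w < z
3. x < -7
Yes

Take x = -8, y = 0, z = 0, w = -1. Substituting into each constraint:
  (1) 2(-8) + 0 - 2(0) + 2(-1) = -18 ✓
  (2) -1 < 0 ✓
  (3) -8 < -7 ✓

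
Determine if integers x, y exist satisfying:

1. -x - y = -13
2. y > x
Yes

Take x = 6, y = 7. Substituting into each constraint:
  (1) (-6) + (-7) = -13 ✓
  (2) 7 > 6 ✓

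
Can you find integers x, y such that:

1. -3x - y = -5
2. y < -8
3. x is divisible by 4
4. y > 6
No

A contradictory subset is {y < -8, y > 6}. No integer assignment can satisfy these jointly:

  - y < -8: bounds one variable relative to a constant
  - y > 6: bounds one variable relative to a constant

Direct contradiction: the bounds on y require y ≥ 7 and y ≤ -9 simultaneously, which is empty.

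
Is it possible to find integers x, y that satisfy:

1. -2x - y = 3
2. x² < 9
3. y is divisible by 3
Yes

Take x = 0, y = -3. Substituting into each constraint:
  (1) -2(0) + 3 = 3 ✓
  (2) x² = (0)² = 0, and 0 < 9 ✓
  (3) -3 = 3 × -1, remainder 0 ✓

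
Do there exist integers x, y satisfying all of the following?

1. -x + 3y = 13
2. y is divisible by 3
Yes

Take x = -13, y = 0. Substituting into each constraint:
  (1) 13 + 3(0) = 13 ✓
  (2) 0 = 3 × 0, remainder 0 ✓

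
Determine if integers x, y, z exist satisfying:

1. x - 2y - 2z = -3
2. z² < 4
Yes

Take x = 1, y = 2, z = 0. Substituting into each constraint:
  (1) 1 - 2(2) - 2(0) = -3 ✓
  (2) z² = (0)² = 0, and 0 < 4 ✓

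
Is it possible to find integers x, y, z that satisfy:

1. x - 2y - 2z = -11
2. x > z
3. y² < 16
Yes

Take x = 13, y = 0, z = 12. Substituting into each constraint:
  (1) 13 - 2(0) - 2(12) = -11 ✓
  (2) 13 > 12 ✓
  (3) y² = (0)² = 0, and 0 < 16 ✓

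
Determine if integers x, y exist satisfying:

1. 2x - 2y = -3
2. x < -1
No

Even the single constraint (2x - 2y = -3) is infeasible over the integers.

  - 2x - 2y = -3: every term on the left is divisible by 2, so the LHS ≡ 0 (mod 2), but the RHS -3 is not — no integer solution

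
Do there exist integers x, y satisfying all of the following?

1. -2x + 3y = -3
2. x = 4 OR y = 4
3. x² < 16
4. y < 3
No

A contradictory subset is {x = 4 OR y = 4, x² < 16, y < 3}. No integer assignment can satisfy these jointly:

  - x = 4 OR y = 4: forces a choice: either x = 4 or y = 4
  - x² < 16: restricts x to |x| ≤ 3
  - y < 3: bounds one variable relative to a constant

Split on the disjunction (x = 4 OR y = 4):
  • If x = 4: this contradicts x² < 16, which requires |x| ≤ 3.
  • If y = 4: this contradicts the bound y ≤ 2.
Both branches are infeasible, so the system has no integer solution.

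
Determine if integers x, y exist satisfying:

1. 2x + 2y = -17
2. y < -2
No

Even the single constraint (2x + 2y = -17) is infeasible over the integers.

  - 2x + 2y = -17: every term on the left is divisible by 2, so the LHS ≡ 0 (mod 2), but the RHS -17 is not — no integer solution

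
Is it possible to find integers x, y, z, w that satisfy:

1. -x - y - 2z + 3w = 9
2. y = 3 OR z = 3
Yes

Take x = 0, y = 0, z = 3, w = 5. Substituting into each constraint:
  (1) 0 + 0 - 2(3) + 3(5) = 9 ✓
  (2) z = 3, target 3 ✓ (second branch holds)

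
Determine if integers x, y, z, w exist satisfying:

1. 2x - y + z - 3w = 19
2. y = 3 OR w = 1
Yes

Take x = 11, y = 0, z = 0, w = 1. Substituting into each constraint:
  (1) 2(11) + 0 + 0 - 3(1) = 19 ✓
  (2) w = 1, target 1 ✓ (second branch holds)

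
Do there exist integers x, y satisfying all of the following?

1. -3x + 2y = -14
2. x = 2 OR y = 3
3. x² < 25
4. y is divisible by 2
Yes

Take x = 2, y = -4. Substituting into each constraint:
  (1) -3(2) + 2(-4) = -14 ✓
  (2) x = 2, target 2 ✓ (first branch holds)
  (3) x² = (2)² = 4, and 4 < 25 ✓
  (4) -4 = 2 × -2, remainder 0 ✓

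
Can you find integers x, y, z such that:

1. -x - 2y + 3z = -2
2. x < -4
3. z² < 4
Yes

Take x = -5, y = 5, z = 1. Substituting into each constraint:
  (1) 5 - 2(5) + 3(1) = -2 ✓
  (2) -5 < -4 ✓
  (3) z² = (1)² = 1, and 1 < 4 ✓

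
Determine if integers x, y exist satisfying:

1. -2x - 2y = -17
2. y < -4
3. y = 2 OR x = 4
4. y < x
No

Even the single constraint (-2x - 2y = -17) is infeasible over the integers.

  - -2x - 2y = -17: every term on the left is divisible by 2, so the LHS ≡ 0 (mod 2), but the RHS -17 is not — no integer solution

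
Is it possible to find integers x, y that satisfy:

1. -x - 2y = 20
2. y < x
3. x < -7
No

The full constraint system is jointly infeasible over the integers. Each constraint and what it forces:

  - -x - 2y = 20: is a linear equation tying the variables together
  - y < x: bounds one variable relative to another variable
  - x < -7: bounds one variable relative to a constant

Propagating the comparison: y < x and x ≤ -8 give y ≤ -9. Range argument: with x ∈ [−∞, -8], y ∈ [−∞, -9], the left side of the equation is at least 26, but the right side is 20 < 26. No integer solution exists.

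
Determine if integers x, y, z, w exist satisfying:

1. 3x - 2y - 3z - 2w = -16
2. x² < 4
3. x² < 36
Yes

Take x = 0, y = 8, z = 0, w = 0. Substituting into each constraint:
  (1) 3(0) - 2(8) - 3(0) - 2(0) = -16 ✓
  (2) x² = (0)² = 0, and 0 < 4 ✓
  (3) x² = (0)² = 0, and 0 < 36 ✓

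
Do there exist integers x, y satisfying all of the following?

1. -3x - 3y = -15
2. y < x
Yes

Take x = 5, y = 0. Substituting into each constraint:
  (1) -3(5) - 3(0) = -15 ✓
  (2) 0 < 5 ✓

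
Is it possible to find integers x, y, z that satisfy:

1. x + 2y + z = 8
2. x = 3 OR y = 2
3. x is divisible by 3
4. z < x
Yes

Take x = 6, y = 2, z = -2. Substituting into each constraint:
  (1) 6 + 2(2) + (-2) = 8 ✓
  (2) y = 2, target 2 ✓ (second branch holds)
  (3) 6 = 3 × 2, remainder 0 ✓
  (4) -2 < 6 ✓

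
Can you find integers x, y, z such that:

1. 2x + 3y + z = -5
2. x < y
Yes

Take x = 0, y = 1, z = -8. Substituting into each constraint:
  (1) 2(0) + 3(1) + (-8) = -5 ✓
  (2) 0 < 1 ✓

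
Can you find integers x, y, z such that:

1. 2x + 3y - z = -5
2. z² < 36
Yes

Take x = 0, y = -1, z = 2. Substituting into each constraint:
  (1) 2(0) + 3(-1) + (-2) = -5 ✓
  (2) z² = (2)² = 4, and 4 < 36 ✓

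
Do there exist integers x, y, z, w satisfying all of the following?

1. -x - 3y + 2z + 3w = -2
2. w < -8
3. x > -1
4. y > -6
Yes

Take x = 0, y = 1, z = 14, w = -9. Substituting into each constraint:
  (1) 0 - 3(1) + 2(14) + 3(-9) = -2 ✓
  (2) -9 < -8 ✓
  (3) 0 > -1 ✓
  (4) 1 > -6 ✓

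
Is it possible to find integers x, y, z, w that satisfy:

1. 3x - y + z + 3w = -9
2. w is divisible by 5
Yes

Take x = 0, y = 9, z = 0, w = 0. Substituting into each constraint:
  (1) 3(0) + (-9) + 0 + 3(0) = -9 ✓
  (2) 0 = 5 × 0, remainder 0 ✓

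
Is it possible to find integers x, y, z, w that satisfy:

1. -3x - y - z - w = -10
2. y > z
Yes

Take x = 0, y = 0, z = -1, w = 11. Substituting into each constraint:
  (1) -3(0) + 0 + 1 + (-11) = -10 ✓
  (2) 0 > -1 ✓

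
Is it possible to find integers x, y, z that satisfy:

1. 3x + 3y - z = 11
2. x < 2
Yes

Take x = 0, y = 0, z = -11. Substituting into each constraint:
  (1) 3(0) + 3(0) + 11 = 11 ✓
  (2) 0 < 2 ✓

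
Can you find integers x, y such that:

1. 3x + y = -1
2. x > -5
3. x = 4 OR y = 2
Yes

Take x = 4, y = -13. Substituting into each constraint:
  (1) 3(4) + (-13) = -1 ✓
  (2) 4 > -5 ✓
  (3) x = 4, target 4 ✓ (first branch holds)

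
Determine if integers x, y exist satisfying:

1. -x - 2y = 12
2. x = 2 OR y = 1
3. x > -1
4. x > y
Yes

Take x = 2, y = -7. Substituting into each constraint:
  (1) (-2) - 2(-7) = 12 ✓
  (2) x = 2, target 2 ✓ (first branch holds)
  (3) 2 > -1 ✓
  (4) 2 > -7 ✓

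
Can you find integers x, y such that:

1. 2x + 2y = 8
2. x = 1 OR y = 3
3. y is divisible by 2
No

The full constraint system is jointly infeasible over the integers. Each constraint and what it forces:

  - 2x + 2y = 8: is a linear equation tying the variables together
  - x = 1 OR y = 3: forces a choice: either x = 1 or y = 3
  - y is divisible by 2: restricts y to multiples of 2

Split on the disjunction (x = 1 OR y = 3):
  • If x = 1: with x = 1, writing y = 2y', every remaining term of the linear equation is divisible by 4, so the left side is ≡ 0 (mod 4); but the right side 6 ≡ 2 (mod 4). No integers can satisfy it.
  • If y = 3: this contradicts the divisibility constraint — 3 is not a multiple of 2.
Both branches are infeasible, so the system has no integer solution.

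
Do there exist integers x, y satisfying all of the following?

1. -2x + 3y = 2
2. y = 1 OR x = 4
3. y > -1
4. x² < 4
No

A contradictory subset is {-2x + 3y = 2, y = 1 OR x = 4, x² < 4}. No integer assignment can satisfy these jointly:

  - -2x + 3y = 2: is a linear equation tying the variables together
  - y = 1 OR x = 4: forces a choice: either y = 1 or x = 4
  - x² < 4: restricts x to |x| ≤ 1

Split on the disjunction (y = 1 OR x = 4):
  • If y = 1: with y = 1, every remaining term of the linear equation is divisible by 2, so the left side is ≡ 0 (mod 2); but the right side -1 ≡ 1 (mod 2). No integers can satisfy it.
  • If x = 4: this contradicts x² < 4, which requires |x| ≤ 1.
Both branches are infeasible, so the system has no integer solution.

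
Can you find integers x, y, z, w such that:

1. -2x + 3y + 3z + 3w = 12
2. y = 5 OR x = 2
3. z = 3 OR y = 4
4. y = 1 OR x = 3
Yes

Take x = 3, y = 5, z = 3, w = -2. Substituting into each constraint:
  (1) -2(3) + 3(5) + 3(3) + 3(-2) = 12 ✓
  (2) y = 5, target 5 ✓ (first branch holds)
  (3) z = 3, target 3 ✓ (first branch holds)
  (4) x = 3, target 3 ✓ (second branch holds)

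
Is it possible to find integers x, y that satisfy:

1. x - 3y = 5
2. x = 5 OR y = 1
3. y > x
No

The full constraint system is jointly infeasible over the integers. Each constraint and what it forces:

  - x - 3y = 5: is a linear equation tying the variables together
  - x = 5 OR y = 1: forces a choice: either x = 5 or y = 1
  - y > x: bounds one variable relative to another variable

Split on the disjunction (x = 5 OR y = 1):
  • If x = 5: the equation forces y = 0, giving (x, y) = (5, 0), which violates y > x.
  • If y = 1: the equation forces x = 8, giving (y, x) = (1, 8), which violates y > x.
Both branches are infeasible, so the system has no integer solution.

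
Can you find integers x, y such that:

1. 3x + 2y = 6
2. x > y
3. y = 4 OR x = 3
No

The full constraint system is jointly infeasible over the integers. Each constraint and what it forces:

  - 3x + 2y = 6: is a linear equation tying the variables together
  - x > y: bounds one variable relative to another variable
  - y = 4 OR x = 3: forces a choice: either y = 4 or x = 3

Split on the disjunction (y = 4 OR x = 3):
  • If y = 4: with y = 4, every remaining term of the linear equation is divisible by 3, so the left side is ≡ 0 (mod 3); but the right side -2 ≡ 1 (mod 3). No integers can satisfy it.
  • If x = 3: with x = 3, every remaining term of the linear equation is divisible by 2, so the left side is ≡ 0 (mod 2); but the right side -3 ≡ 1 (mod 2). No integers can satisfy it.
Both branches are infeasible, so the system has no integer solution.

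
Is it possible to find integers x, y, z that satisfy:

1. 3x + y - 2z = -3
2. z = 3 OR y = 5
Yes

Take x = -2, y = 5, z = 1. Substituting into each constraint:
  (1) 3(-2) + 5 - 2(1) = -3 ✓
  (2) y = 5, target 5 ✓ (second branch holds)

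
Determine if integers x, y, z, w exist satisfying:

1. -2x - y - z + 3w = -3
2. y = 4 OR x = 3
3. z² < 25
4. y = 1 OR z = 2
Yes

Take x = 3, y = -5, z = 2, w = 0. Substituting into each constraint:
  (1) -2(3) + 5 + (-2) + 3(0) = -3 ✓
  (2) x = 3, target 3 ✓ (second branch holds)
  (3) z² = (2)² = 4, and 4 < 25 ✓
  (4) z = 2, target 2 ✓ (second branch holds)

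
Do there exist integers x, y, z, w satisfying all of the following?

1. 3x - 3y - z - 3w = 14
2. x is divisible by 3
Yes

Take x = 0, y = 0, z = 1, w = -5. Substituting into each constraint:
  (1) 3(0) - 3(0) + (-1) - 3(-5) = 14 ✓
  (2) 0 = 3 × 0, remainder 0 ✓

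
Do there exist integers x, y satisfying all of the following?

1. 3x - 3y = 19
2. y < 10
No

Even the single constraint (3x - 3y = 19) is infeasible over the integers.

  - 3x - 3y = 19: every term on the left is divisible by 3, so the LHS ≡ 0 (mod 3), but the RHS 19 is not — no integer solution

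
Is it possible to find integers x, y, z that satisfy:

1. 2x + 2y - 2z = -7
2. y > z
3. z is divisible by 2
No

Even the single constraint (2x + 2y - 2z = -7) is infeasible over the integers.

  - 2x + 2y - 2z = -7: every term on the left is divisible by 2, so the LHS ≡ 0 (mod 2), but the RHS -7 is not — no integer solution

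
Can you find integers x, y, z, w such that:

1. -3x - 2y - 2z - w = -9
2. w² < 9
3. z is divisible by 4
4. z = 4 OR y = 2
Yes

Take x = 0, y = 0, z = 4, w = 1. Substituting into each constraint:
  (1) -3(0) - 2(0) - 2(4) + (-1) = -9 ✓
  (2) w² = (1)² = 1, and 1 < 9 ✓
  (3) 4 = 4 × 1, remainder 0 ✓
  (4) z = 4, target 4 ✓ (first branch holds)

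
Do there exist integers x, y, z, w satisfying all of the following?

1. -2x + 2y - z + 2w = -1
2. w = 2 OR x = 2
Yes

Take x = 1, y = -1, z = 1, w = 2. Substituting into each constraint:
  (1) -2(1) + 2(-1) + (-1) + 2(2) = -1 ✓
  (2) w = 2, target 2 ✓ (first branch holds)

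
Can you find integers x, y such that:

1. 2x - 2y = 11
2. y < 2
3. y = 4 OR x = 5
No

Even the single constraint (2x - 2y = 11) is infeasible over the integers.

  - 2x - 2y = 11: every term on the left is divisible by 2, so the LHS ≡ 0 (mod 2), but the RHS 11 is not — no integer solution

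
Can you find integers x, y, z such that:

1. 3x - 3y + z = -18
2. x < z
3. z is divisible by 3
Yes

Take x = -1, y = 5, z = 0. Substituting into each constraint:
  (1) 3(-1) - 3(5) + 0 = -18 ✓
  (2) -1 < 0 ✓
  (3) 0 = 3 × 0, remainder 0 ✓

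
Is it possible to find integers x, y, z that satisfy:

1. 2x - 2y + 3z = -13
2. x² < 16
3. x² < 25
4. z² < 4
Yes

Take x = 0, y = 8, z = 1. Substituting into each constraint:
  (1) 2(0) - 2(8) + 3(1) = -13 ✓
  (2) x² = (0)² = 0, and 0 < 16 ✓
  (3) x² = (0)² = 0, and 0 < 25 ✓
  (4) z² = (1)² = 1, and 1 < 4 ✓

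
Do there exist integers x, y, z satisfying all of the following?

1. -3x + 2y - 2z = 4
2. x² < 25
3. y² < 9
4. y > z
Yes

Take x = 0, y = 0, z = -2. Substituting into each constraint:
  (1) -3(0) + 2(0) - 2(-2) = 4 ✓
  (2) x² = (0)² = 0, and 0 < 25 ✓
  (3) y² = (0)² = 0, and 0 < 9 ✓
  (4) 0 > -2 ✓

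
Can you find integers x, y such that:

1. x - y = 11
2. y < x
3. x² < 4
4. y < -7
Yes

Take x = 0, y = -11. Substituting into each constraint:
  (1) 0 + 11 = 11 ✓
  (2) -11 < 0 ✓
  (3) x² = (0)² = 0, and 0 < 4 ✓
  (4) -11 < -7 ✓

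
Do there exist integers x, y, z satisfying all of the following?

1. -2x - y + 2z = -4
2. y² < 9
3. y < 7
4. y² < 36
Yes

Take x = 2, y = 0, z = 0. Substituting into each constraint:
  (1) -2(2) + 0 + 2(0) = -4 ✓
  (2) y² = (0)² = 0, and 0 < 9 ✓
  (3) 0 < 7 ✓
  (4) y² = (0)² = 0, and 0 < 36 ✓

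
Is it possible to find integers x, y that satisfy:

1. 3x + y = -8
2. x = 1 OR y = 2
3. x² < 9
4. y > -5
No

A contradictory subset is {3x + y = -8, x = 1 OR y = 2, y > -5}. No integer assignment can satisfy these jointly:

  - 3x + y = -8: is a linear equation tying the variables together
  - x = 1 OR y = 2: forces a choice: either x = 1 or y = 2
  - y > -5: bounds one variable relative to a constant

Split on the disjunction (x = 1 OR y = 2):
  • If x = 1: the equation forces y = -11, which contradicts the bound y ≥ -4.
  • If y = 2: with y = 2, every remaining term of the linear equation is divisible by 3, so the left side is ≡ 0 (mod 3); but the right side -10 ≡ 2 (mod 3). No integers can satisfy it.
Both branches are infeasible, so the system has no integer solution.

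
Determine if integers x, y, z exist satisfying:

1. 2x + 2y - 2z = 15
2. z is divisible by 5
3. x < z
No

Even the single constraint (2x + 2y - 2z = 15) is infeasible over the integers.

  - 2x + 2y - 2z = 15: every term on the left is divisible by 2, so the LHS ≡ 0 (mod 2), but the RHS 15 is not — no integer solution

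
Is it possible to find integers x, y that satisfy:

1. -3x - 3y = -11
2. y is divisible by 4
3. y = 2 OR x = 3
No

Even the single constraint (-3x - 3y = -11) is infeasible over the integers.

  - -3x - 3y = -11: every term on the left is divisible by 3, so the LHS ≡ 0 (mod 3), but the RHS -11 is not — no integer solution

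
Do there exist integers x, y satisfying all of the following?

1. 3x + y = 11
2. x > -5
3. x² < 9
Yes

Take x = 0, y = 11. Substituting into each constraint:
  (1) 3(0) + 11 = 11 ✓
  (2) 0 > -5 ✓
  (3) x² = (0)² = 0, and 0 < 9 ✓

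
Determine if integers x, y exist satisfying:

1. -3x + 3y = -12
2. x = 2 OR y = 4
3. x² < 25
Yes

Take x = 2, y = -2. Substituting into each constraint:
  (1) -3(2) + 3(-2) = -12 ✓
  (2) x = 2, target 2 ✓ (first branch holds)
  (3) x² = (2)² = 4, and 4 < 25 ✓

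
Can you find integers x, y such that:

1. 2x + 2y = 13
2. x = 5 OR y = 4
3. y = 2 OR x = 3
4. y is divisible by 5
No

Even the single constraint (2x + 2y = 13) is infeasible over the integers.

  - 2x + 2y = 13: every term on the left is divisible by 2, so the LHS ≡ 0 (mod 2), but the RHS 13 is not — no integer solution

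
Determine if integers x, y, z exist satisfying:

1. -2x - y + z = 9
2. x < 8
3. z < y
Yes

Take x = -5, y = 0, z = -1. Substituting into each constraint:
  (1) -2(-5) + 0 + (-1) = 9 ✓
  (2) -5 < 8 ✓
  (3) -1 < 0 ✓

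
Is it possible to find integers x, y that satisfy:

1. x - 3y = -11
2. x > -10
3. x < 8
Yes

Take x = 1, y = 4. Substituting into each constraint:
  (1) 1 - 3(4) = -11 ✓
  (2) 1 > -10 ✓
  (3) 1 < 8 ✓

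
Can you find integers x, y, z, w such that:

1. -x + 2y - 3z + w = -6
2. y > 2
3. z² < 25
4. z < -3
Yes

Take x = 24, y = 3, z = -4, w = 0. Substituting into each constraint:
  (1) (-24) + 2(3) - 3(-4) + 0 = -6 ✓
  (2) 3 > 2 ✓
  (3) z² = (-4)² = 16, and 16 < 25 ✓
  (4) -4 < -3 ✓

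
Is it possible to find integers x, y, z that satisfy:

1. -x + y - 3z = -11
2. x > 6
Yes

Take x = 7, y = -4, z = 0. Substituting into each constraint:
  (1) (-7) + (-4) - 3(0) = -11 ✓
  (2) 7 > 6 ✓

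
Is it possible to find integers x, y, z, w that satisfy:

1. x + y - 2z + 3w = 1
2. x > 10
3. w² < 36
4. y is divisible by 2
Yes

Take x = 11, y = 0, z = 2, w = -2. Substituting into each constraint:
  (1) 11 + 0 - 2(2) + 3(-2) = 1 ✓
  (2) 11 > 10 ✓
  (3) w² = (-2)² = 4, and 4 < 36 ✓
  (4) 0 = 2 × 0, remainder 0 ✓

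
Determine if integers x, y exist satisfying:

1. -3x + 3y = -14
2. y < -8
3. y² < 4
No

Even the single constraint (-3x + 3y = -14) is infeasible over the integers.

  - -3x + 3y = -14: every term on the left is divisible by 3, so the LHS ≡ 0 (mod 3), but the RHS -14 is not — no integer solution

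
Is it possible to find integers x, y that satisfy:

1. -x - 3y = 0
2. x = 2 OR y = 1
Yes

Take x = -3, y = 1. Substituting into each constraint:
  (1) 3 - 3(1) = 0 ✓
  (2) y = 1, target 1 ✓ (second branch holds)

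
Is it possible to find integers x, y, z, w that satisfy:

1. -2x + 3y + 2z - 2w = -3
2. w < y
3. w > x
Yes

Take x = -1, y = 1, z = -4, w = 0. Substituting into each constraint:
  (1) -2(-1) + 3(1) + 2(-4) - 2(0) = -3 ✓
  (2) 0 < 1 ✓
  (3) 0 > -1 ✓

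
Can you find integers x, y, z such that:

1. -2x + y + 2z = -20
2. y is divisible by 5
Yes

Take x = 0, y = 0, z = -10. Substituting into each constraint:
  (1) -2(0) + 0 + 2(-10) = -20 ✓
  (2) 0 = 5 × 0, remainder 0 ✓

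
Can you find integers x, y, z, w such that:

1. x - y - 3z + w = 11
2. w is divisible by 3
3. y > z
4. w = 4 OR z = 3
Yes

Take x = 18, y = 4, z = 3, w = 6. Substituting into each constraint:
  (1) 18 + (-4) - 3(3) + 6 = 11 ✓
  (2) 6 = 3 × 2, remainder 0 ✓
  (3) 4 > 3 ✓
  (4) z = 3, target 3 ✓ (second branch holds)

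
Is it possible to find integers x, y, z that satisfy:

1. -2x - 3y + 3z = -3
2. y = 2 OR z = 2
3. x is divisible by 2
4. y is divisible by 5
Yes

Take x = -18, y = 15, z = 2. Substituting into each constraint:
  (1) -2(-18) - 3(15) + 3(2) = -3 ✓
  (2) z = 2, target 2 ✓ (second branch holds)
  (3) -18 = 2 × -9, remainder 0 ✓
  (4) 15 = 5 × 3, remainder 0 ✓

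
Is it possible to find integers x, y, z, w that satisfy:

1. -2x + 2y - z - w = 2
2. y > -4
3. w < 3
Yes

Take x = 0, y = 0, z = -2, w = 0. Substituting into each constraint:
  (1) -2(0) + 2(0) + 2 + 0 = 2 ✓
  (2) 0 > -4 ✓
  (3) 0 < 3 ✓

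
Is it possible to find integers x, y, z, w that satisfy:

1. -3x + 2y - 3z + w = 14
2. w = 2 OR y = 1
Yes

Take x = 0, y = 0, z = -4, w = 2. Substituting into each constraint:
  (1) -3(0) + 2(0) - 3(-4) + 2 = 14 ✓
  (2) w = 2, target 2 ✓ (first branch holds)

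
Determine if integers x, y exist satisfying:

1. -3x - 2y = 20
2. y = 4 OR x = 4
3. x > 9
No

The full constraint system is jointly infeasible over the integers. Each constraint and what it forces:

  - -3x - 2y = 20: is a linear equation tying the variables together
  - y = 4 OR x = 4: forces a choice: either y = 4 or x = 4
  - x > 9: bounds one variable relative to a constant

Split on the disjunction (y = 4 OR x = 4):
  • If y = 4: with y = 4, every remaining term of the linear equation is divisible by 3, so the left side is ≡ 0 (mod 3); but the right side 28 ≡ 1 (mod 3). No integers can satisfy it.
  • If x = 4: this contradicts the bound x ≥ 10.
Both branches are infeasible, so the system has no integer solution.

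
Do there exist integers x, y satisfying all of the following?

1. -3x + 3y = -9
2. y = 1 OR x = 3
Yes

Take x = 4, y = 1. Substituting into each constraint:
  (1) -3(4) + 3(1) = -9 ✓
  (2) y = 1, target 1 ✓ (first branch holds)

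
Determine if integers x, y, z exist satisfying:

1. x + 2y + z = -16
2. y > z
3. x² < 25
Yes

Take x = 0, y = -5, z = -6. Substituting into each constraint:
  (1) 0 + 2(-5) + (-6) = -16 ✓
  (2) -5 > -6 ✓
  (3) x² = (0)² = 0, and 0 < 25 ✓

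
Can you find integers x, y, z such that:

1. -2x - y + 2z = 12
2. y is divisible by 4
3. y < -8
Yes

Take x = 0, y = -12, z = 0. Substituting into each constraint:
  (1) -2(0) + 12 + 2(0) = 12 ✓
  (2) -12 = 4 × -3, remainder 0 ✓
  (3) -12 < -8 ✓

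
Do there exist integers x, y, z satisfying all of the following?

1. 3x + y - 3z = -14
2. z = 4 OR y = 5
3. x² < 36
Yes

Take x = -2, y = 4, z = 4. Substituting into each constraint:
  (1) 3(-2) + 4 - 3(4) = -14 ✓
  (2) z = 4, target 4 ✓ (first branch holds)
  (3) x² = (-2)² = 4, and 4 < 36 ✓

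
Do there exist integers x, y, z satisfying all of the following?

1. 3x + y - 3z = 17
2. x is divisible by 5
Yes

Take x = 0, y = 17, z = 0. Substituting into each constraint:
  (1) 3(0) + 17 - 3(0) = 17 ✓
  (2) 0 = 5 × 0, remainder 0 ✓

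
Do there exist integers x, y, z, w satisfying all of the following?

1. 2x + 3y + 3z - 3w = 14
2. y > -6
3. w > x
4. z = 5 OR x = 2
Yes

Take x = -2, y = 0, z = 5, w = -1. Substituting into each constraint:
  (1) 2(-2) + 3(0) + 3(5) - 3(-1) = 14 ✓
  (2) 0 > -6 ✓
  (3) -1 > -2 ✓
  (4) z = 5, target 5 ✓ (first branch holds)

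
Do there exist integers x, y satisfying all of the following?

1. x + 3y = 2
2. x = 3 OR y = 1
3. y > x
Yes

Take x = -1, y = 1. Substituting into each constraint:
  (1) (-1) + 3(1) = 2 ✓
  (2) y = 1, target 1 ✓ (second branch holds)
  (3) 1 > -1 ✓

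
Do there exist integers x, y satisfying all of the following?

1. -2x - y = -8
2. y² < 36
Yes

Take x = 4, y = 0. Substituting into each constraint:
  (1) -2(4) + 0 = -8 ✓
  (2) y² = (0)² = 0, and 0 < 36 ✓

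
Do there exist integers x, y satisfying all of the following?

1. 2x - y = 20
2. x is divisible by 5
Yes

Take x = 0, y = -20. Substituting into each constraint:
  (1) 2(0) + 20 = 20 ✓
  (2) 0 = 5 × 0, remainder 0 ✓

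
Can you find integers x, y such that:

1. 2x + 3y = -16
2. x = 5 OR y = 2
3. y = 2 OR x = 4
Yes

Take x = -11, y = 2. Substituting into each constraint:
  (1) 2(-11) + 3(2) = -16 ✓
  (2) y = 2, target 2 ✓ (second branch holds)
  (3) y = 2, target 2 ✓ (first branch holds)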